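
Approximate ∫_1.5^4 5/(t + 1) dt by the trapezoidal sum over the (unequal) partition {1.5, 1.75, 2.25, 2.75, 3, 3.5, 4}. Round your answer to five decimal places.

Subinterval widths: 0.25, 0.5, 0.5, 0.25, 0.5, 0.5.
f(1.5) = 2, f(1.75) = 20/11, f(2.25) = 20/13, f(2.75) = 4/3, f(3) = 1.25, f(3.5) = 10/9, f(4) = 1.
On each subinterval the trapezoid contributes (Δt_i/2)·[f(t_{i-1}) + f(t_i)].
Sum ≈ 3.47535.

3.47535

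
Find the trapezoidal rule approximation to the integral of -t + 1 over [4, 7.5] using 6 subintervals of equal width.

-16.625

Δt = (7.5 − 4)/6 = 7/12.
f(4) = -3, f(55/12) = -43/12, f(31/6) = -25/6, f(5.75) = -4.75, f(19/3) = -16/3, f(83/12) = -71/12, f(7.5) = -6.5.
T_6 = (Δt/2)·[f(t_0) + 2f(t_1) + ... + 2f(t_{5}) + f(t_6)].
Sum = -16.625.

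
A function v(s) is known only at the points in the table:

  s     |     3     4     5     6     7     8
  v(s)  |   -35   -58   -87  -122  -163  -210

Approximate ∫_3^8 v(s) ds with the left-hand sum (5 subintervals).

-465

Δs = 1.
Sum = 1·[(-35) + (-58) + (-87) + (-122) + (-163)] = -465.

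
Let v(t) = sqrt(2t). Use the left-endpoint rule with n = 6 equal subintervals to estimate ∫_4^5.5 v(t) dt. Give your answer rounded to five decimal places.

Δt = (5.5 − 4)/6 = 0.25.
Left endpoints: 4, 4.25, 4.5, 4.75, 5, 5.25.
v(4) ≈ 2.82843, v(4.25) ≈ 2.91548, v(4.5) ≈ 3.00000, v(4.75) ≈ 3.08221, v(5) ≈ 3.16228, v(5.25) ≈ 3.24037.
Sum = Δt · [v(4) + v(4.25) + v(4.5) + ...].
Sum ≈ 4.55719.

4.55719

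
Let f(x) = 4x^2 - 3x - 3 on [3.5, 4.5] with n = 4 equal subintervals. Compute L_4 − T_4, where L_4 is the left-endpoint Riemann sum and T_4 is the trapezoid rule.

L_4 = 45.75.
T_4 = 49.375.
L_4 − T_4 = -3.625.

-3.625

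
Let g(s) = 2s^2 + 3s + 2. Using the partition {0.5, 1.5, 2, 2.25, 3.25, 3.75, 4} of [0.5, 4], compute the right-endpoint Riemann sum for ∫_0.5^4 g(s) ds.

Subinterval widths: 1, 0.5, 0.25, 1, 0.5, 0.25.
Right endpoints: 1.5, 2, 2.25, 3.25, 3.75, 4.
g(1.5) = 11, g(2) = 16, g(2.25) = 18.875, g(3.25) = 32.875, g(3.75) = 41.375, g(4) = 46.
Sum = Σ Δs_i · g(s_i).
Sum = 88.78125.

88.78125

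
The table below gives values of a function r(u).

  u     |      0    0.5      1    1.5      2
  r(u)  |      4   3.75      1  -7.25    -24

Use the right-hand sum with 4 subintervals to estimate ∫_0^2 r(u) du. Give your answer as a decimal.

Δu = 0.5.
Sum = 0.5·[3.75 + 1 + (-7.25) + (-24)] = -13.25.

-13.25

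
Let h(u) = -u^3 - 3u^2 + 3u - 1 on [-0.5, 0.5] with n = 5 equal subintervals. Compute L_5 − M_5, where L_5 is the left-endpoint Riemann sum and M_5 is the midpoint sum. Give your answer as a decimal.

L_5 = -1.545.
M_5 = -1.24.
L_5 − M_5 = -0.305.

-0.305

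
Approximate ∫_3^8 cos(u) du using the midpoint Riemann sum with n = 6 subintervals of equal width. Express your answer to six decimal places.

Δu = (8 − 3)/6 = 5/6.
Midpoints: 41/12, 4.25, 61/12, 71/12, 6.75, 91/12.
f(41/12) ≈ -0.962405, f(4.25) ≈ -0.446087, f(61/12) ≈ 0.362496, f(71/12) ≈ 0.933581, f(6.75) ≈ 0.893006, f(91/12) ≈ 0.267356.
Sum = Δu · [f(41/12) + f(4.25) + f(61/12) + ...].
Sum ≈ 0.873289.

0.873289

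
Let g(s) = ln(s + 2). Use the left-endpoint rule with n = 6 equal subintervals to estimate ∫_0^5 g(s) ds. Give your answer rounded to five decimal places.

6.69258

Δs = (5 − 0)/6 = 5/6.
Left endpoints: 0, 5/6, 5/3, 2.5, 10/3, 25/6.
g(0) ≈ 0.69315, g(5/6) ≈ 1.04145, g(5/3) ≈ 1.29928, g(2.5) ≈ 1.50408, g(10/3) ≈ 1.67398, g(25/6) ≈ 1.81916.
Sum = Δs · [g(0) + g(5/6) + g(5/3) + ...].
Sum ≈ 6.69258.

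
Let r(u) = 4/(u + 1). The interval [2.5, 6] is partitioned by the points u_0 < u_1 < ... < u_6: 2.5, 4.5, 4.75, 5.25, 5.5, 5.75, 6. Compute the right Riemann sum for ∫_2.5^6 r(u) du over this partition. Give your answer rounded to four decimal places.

2.3933

Subinterval widths: 2, 0.25, 0.5, 0.25, 0.25, 0.25.
Right endpoints: 4.5, 4.75, 5.25, 5.5, 5.75, 6.
r(4.5) = 8/11, r(4.75) = 16/23, r(5.25) = 0.64, r(5.5) = 8/13, r(5.75) = 16/27, r(6) = 4/7.
Sum = Σ Δu_i · r(u_i).
Sum ≈ 2.3933.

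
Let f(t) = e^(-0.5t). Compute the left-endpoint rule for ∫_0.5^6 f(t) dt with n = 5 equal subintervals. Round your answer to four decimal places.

Δt = (6 − 0.5)/5 = 1.1.
Left endpoints: 0.5, 1.6, 2.7, 3.8, 4.9.
f(0.5) ≈ 0.7788, f(1.6) ≈ 0.4493, f(2.7) ≈ 0.2592, f(3.8) ≈ 0.1496, f(4.9) ≈ 0.0863.
Sum = Δt · [f(0.5) + f(1.6) + f(2.7) + f(3.8) + f(4.9)].
Sum ≈ 1.8956.

1.8956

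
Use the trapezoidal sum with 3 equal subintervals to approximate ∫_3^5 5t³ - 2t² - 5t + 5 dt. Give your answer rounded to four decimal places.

593.2593

Δt = (5 − 3)/3 = 2/3.
f(3) = 107, f(11/3) = 5569/27, f(13/3) = 9521/27, f(5) = 555.
T_3 = (Δt/2)·[f(t_0) + 2f(t_1) + 2f(t_2) + f(t_3)].
Sum ≈ 593.2593.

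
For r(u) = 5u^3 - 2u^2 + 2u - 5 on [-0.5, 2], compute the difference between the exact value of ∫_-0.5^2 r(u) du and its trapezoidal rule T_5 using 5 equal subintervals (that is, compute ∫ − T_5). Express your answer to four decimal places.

Exact integral: ∫_-0.5^2 r(u) du ≈ 5.755208.
T_5 = 6.71875.
Error ≈ 5.755208 − 6.71875 ≈ -0.9635.

-0.9635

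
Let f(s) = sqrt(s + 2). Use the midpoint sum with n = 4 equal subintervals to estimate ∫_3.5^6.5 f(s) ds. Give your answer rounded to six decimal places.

Δs = (6.5 − 3.5)/4 = 0.75.
Midpoints: 3.875, 4.625, 5.375, 6.125.
f(3.875) ≈ 2.423840, f(4.625) ≈ 2.573908, f(5.375) ≈ 2.715695, f(6.125) ≈ 2.850439.
Sum = Δs · [f(3.875) + f(4.625) + f(5.375) + f(6.125)].
Sum ≈ 7.922911.

7.922911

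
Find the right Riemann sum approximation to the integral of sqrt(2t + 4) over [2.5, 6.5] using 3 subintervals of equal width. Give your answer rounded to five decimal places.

Δt = (6.5 − 2.5)/3 = 4/3.
Right endpoints: 23/6, 31/6, 6.5.
f(23/6) ≈ 3.41565, f(31/6) ≈ 3.78594, f(6.5) ≈ 4.12311.
Sum = Δt · [f(23/6) + f(31/6) + f(6.5)].
Sum ≈ 15.09959.

15.09959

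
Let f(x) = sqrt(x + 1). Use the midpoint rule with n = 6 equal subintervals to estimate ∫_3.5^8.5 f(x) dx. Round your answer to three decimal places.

13.159

Δx = (8.5 − 3.5)/6 = 5/6.
Midpoints: 47/12, 4.75, 67/12, 77/12, 7.25, 97/12.
f(47/12) ≈ 2.217, f(4.75) ≈ 2.398, f(67/12) ≈ 2.566, f(77/12) ≈ 2.723, f(7.25) ≈ 2.872, f(97/12) ≈ 3.014.
Sum = Δx · [f(47/12) + f(4.75) + f(67/12) + ...].
Sum ≈ 13.159.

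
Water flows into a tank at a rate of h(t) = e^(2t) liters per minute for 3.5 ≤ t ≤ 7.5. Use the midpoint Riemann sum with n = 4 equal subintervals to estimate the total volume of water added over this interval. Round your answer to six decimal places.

1390366.499366

Δt = (7.5 − 3.5)/4 = 1.
Midpoints: 4, 5, 6, 7.
h(4) ≈ 2980.957987, h(5) ≈ 22026.465795, h(6) ≈ 162754.791419, h(7) ≈ 1202604.284165.
Sum = Δt · [h(4) + h(5) + h(6) + h(7)].
Sum ≈ 1390366.499366.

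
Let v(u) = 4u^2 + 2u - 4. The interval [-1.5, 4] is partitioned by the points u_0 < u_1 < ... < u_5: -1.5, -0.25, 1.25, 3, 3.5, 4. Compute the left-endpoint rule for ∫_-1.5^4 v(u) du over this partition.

49.4375

Subinterval widths: 1.25, 1.5, 1.75, 0.5, 0.5.
Left endpoints: -1.5, -0.25, 1.25, 3, 3.5.
v(-1.5) = 2, v(-0.25) = -4.25, v(1.25) = 4.75, v(3) = 38, v(3.5) = 52.
Sum = Σ Δu_i · v(u_i).
Sum = 49.4375.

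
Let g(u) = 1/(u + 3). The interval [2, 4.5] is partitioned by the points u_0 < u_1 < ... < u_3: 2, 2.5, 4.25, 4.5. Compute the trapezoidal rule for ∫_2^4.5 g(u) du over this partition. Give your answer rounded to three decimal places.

Subinterval widths: 0.5, 1.75, 0.25.
g(2) = 0.2, g(2.5) = 2/11, g(4.25) = 4/29, g(4.5) = 2/15.
On each subinterval the trapezoid contributes (Δu_i/2)·[g(u_{i-1}) + g(u_i)].
Sum ≈ 0.409.

0.409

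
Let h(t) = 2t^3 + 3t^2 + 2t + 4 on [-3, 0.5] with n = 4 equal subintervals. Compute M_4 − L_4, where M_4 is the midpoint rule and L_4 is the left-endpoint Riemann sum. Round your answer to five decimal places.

18.32715

M_4 ≈ -7.0888672.
L_4 ≈ -25.4160156.
M_4 − L_4 ≈ 18.32715.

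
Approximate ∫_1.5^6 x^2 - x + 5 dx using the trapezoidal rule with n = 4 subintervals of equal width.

Δx = (6 − 1.5)/4 = 1.125.
f(1.5) = 5.75, f(2.625) = 9.265625, f(3.75) = 15.3125, f(4.875) = 23.890625, f(6) = 35.
T_4 = (Δx/2)·[f(x_0) + 2f(x_1) + 2f(x_2) + 2f(x_3) + f(x_4)].
Sum = 77.44921875.

77.44921875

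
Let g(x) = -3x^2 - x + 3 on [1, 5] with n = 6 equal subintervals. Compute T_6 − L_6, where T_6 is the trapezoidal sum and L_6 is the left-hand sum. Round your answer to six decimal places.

T_6 ≈ -124.88888889.
L_6 ≈ -99.55555556.
T_6 − L_6 ≈ -25.333333.

-25.333333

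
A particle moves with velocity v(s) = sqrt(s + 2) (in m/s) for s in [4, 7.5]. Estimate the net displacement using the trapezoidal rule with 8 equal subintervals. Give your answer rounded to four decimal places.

Δs = (7.5 − 4)/8 = 0.4375.
v(4) ≈ 2.4495, v(4.4375) ≈ 2.5372, v(4.875) ≈ 2.6220, v(5.3125) ≈ 2.7042, v(5.75) ≈ 2.7839, v(6.1875) ≈ 2.8614, v(6.625) ≈ 2.9368, v(7.0625) ≈ 3.0104, v(7.5) ≈ 3.0822.
T_8 = (Δs/2)·[v(s_0) + 2v(s_1) + ... + 2v(s_{7}) + v(s_8)].
Sum ≈ 9.7220.

9.7220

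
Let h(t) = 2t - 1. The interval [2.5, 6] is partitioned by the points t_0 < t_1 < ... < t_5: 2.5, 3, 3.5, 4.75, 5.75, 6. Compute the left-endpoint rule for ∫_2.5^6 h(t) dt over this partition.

Subinterval widths: 0.5, 0.5, 1.25, 1, 0.25.
Left endpoints: 2.5, 3, 3.5, 4.75, 5.75.
h(2.5) = 4, h(3) = 5, h(3.5) = 6, h(4.75) = 8.5, h(5.75) = 10.5.
Sum = Σ Δt_i · h(t_i).
Sum = 23.125.

23.125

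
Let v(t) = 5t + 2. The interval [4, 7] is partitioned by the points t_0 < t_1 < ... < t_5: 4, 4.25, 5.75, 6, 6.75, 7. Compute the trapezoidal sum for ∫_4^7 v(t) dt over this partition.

Subinterval widths: 0.25, 1.5, 0.25, 0.75, 0.25.
v(4) = 22, v(4.25) = 23.25, v(5.75) = 30.75, v(6) = 32, v(6.75) = 35.75, v(7) = 37.
On each subinterval the trapezoid contributes (Δt_i/2)·[v(t_{i-1}) + v(t_i)].
Sum = 88.5.

88.5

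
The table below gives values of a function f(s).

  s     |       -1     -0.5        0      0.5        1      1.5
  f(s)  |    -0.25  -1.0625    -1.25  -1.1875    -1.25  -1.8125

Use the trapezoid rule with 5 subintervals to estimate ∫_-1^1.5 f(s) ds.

Δs = 0.5.
T_5 = (0.5/2)·[(-0.25) + 2·(-1.0625) + 2·(-1.25) + 2·(-1.1875) + 2·(-1.25) + (-1.8125)] = -2.890625.

-2.890625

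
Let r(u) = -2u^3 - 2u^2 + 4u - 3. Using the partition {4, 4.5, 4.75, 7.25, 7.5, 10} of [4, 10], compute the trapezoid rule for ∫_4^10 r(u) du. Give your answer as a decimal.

-5587.65625

Subinterval widths: 0.5, 0.25, 2.5, 0.25, 2.5.
r(4) = -147, r(4.5) = -207.75, r(4.75) = -243.46875, r(7.25) = -841.28125, r(7.5) = -929.25, r(10) = -2163.
On each subinterval the trapezoid contributes (Δu_i/2)·[r(u_{i-1}) + r(u_i)].
Sum = -5587.65625.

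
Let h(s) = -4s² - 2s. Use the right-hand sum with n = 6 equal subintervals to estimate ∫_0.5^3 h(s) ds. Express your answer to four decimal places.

Δs = (3 − 0.5)/6 = 5/12.
Right endpoints: 11/12, 4/3, 1.75, 13/6, 31/12, 3.
h(11/12) = -187/36, h(4/3) = -88/9, h(1.75) = -15.75, h(13/6) = -208/9, h(31/12) = -1147/36, h(3) = -42.
Sum = Δs · [h(11/12) + h(4/3) + h(1.75) + ...].
Sum ≈ -53.2060.

-53.2060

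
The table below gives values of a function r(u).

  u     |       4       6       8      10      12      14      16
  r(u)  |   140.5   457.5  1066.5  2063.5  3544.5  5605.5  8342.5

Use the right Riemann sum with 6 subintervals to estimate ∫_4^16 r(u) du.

42160

Δu = 2.
Sum = 2·[457.5 + 1066.5 + 2063.5 + 3544.5 + 5605.5 + 8342.5] = 42160.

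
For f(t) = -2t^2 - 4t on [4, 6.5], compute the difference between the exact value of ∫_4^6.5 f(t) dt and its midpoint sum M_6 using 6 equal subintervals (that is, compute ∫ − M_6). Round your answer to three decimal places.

Exact integral: ∫_4^6.5 f(t) dt ≈ -192.91667.
M_6 ≈ -192.84433.
Error ≈ -192.91667 − (-192.84433) ≈ -0.072.

-0.072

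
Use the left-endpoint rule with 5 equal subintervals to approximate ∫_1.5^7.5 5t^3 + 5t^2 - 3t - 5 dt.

3232.95

Δt = (7.5 − 1.5)/5 = 1.2.
Left endpoints: 1.5, 2.7, 3.9, 5.1, 6.3.
f(1.5) = 18.625, f(2.7) = 121.765, f(3.9) = 355.945, f(5.1) = 773.005, f(6.3) = 1424.785.
Sum = Δt · [f(1.5) + f(2.7) + f(3.9) + f(5.1) + f(6.3)].
Sum = 3232.95.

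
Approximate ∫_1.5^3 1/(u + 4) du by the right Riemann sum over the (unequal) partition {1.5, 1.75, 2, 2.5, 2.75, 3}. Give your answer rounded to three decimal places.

0.235

Subinterval widths: 0.25, 0.25, 0.5, 0.25, 0.25.
Right endpoints: 1.75, 2, 2.5, 2.75, 3.
f(1.75) = 4/23, f(2) = 1/6, f(2.5) = 2/13, f(2.75) = 4/27, f(3) = 1/7.
Sum = Σ Δu_i · f(u_i).
Sum ≈ 0.235.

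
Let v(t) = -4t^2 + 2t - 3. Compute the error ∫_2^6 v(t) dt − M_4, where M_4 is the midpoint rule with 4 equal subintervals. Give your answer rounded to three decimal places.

Exact integral: ∫_2^6 v(t) dt ≈ -257.33333.
M_4 = -256.
Error ≈ -257.33333 − (-256) ≈ -1.333.

-1.333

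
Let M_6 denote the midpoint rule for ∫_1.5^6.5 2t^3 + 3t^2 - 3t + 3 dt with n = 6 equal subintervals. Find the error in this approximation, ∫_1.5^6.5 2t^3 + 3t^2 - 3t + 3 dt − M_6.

7.8125

Exact integral: ∫_1.5^6.5 f(t) dt = 1116.25.
M_6 = 1108.4375.
Error = 1116.25 − 1108.4375 = 7.8125.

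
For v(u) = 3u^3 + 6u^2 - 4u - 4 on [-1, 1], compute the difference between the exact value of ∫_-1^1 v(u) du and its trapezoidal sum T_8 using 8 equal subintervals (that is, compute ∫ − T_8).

-0.125

Exact integral: ∫_-1^1 v(u) du = -4.
T_8 = -3.875.
Error = -4 − (-3.875) = -0.125.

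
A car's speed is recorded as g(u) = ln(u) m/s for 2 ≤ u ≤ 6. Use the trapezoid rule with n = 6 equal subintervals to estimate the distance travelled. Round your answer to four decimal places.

Δu = (6 − 2)/6 = 2/3.
g(2) ≈ 0.6931, g(8/3) ≈ 0.9808, g(10/3) ≈ 1.2040, g(4) ≈ 1.3863, g(14/3) ≈ 1.5404, g(16/3) ≈ 1.6740, g(6) ≈ 1.7918.
T_6 = (Δu/2)·[g(u_0) + 2g(u_1) + ... + 2g(u_{5}) + g(u_6)].
Sum ≈ 5.3520.

5.3520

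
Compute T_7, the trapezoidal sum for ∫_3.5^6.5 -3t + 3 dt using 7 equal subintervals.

Δt = (6.5 − 3.5)/7 = 3/7.
f(3.5) = -7.5, f(55/14) = -123/14, f(61/14) = -141/14, f(67/14) = -159/14, f(73/14) = -177/14, f(79/14) = -195/14, f(85/14) = -213/14, f(6.5) = -16.5.
T_7 = (Δt/2)·[f(t_0) + 2f(t_1) + ... + 2f(t_{6}) + f(t_7)].
Sum = -36.

-36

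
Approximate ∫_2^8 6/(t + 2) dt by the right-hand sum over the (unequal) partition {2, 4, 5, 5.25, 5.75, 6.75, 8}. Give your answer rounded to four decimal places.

Subinterval widths: 2, 1, 0.25, 0.5, 1, 1.25.
Right endpoints: 4, 5, 5.25, 5.75, 6.75, 8.
f(4) = 1, f(5) = 6/7, f(5.25) = 24/29, f(5.75) = 24/31, f(6.75) = 24/35, f(8) = 0.6.
Sum = Σ Δt_i · f(t_i).
Sum ≈ 4.8869.

4.8869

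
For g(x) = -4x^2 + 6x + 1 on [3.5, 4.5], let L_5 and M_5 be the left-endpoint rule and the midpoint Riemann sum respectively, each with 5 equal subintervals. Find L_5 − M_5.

2.56

L_5 = -36.76.
M_5 = -39.32.
L_5 − M_5 = 2.56.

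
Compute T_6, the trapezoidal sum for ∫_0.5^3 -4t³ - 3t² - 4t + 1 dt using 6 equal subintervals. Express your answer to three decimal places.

-124.549

Δt = (3 − 0.5)/6 = 5/12.
f(0.5) = -2.25, f(11/12) = -893/108, f(4/3) = -517/27, f(1.75) = -36.625, f(13/6) = -6743/108, f(31/12) = -5309/54, f(3) = -146.
T_6 = (Δt/2)·[f(t_0) + 2f(t_1) + ... + 2f(t_{5}) + f(t_6)].
Sum ≈ -124.549.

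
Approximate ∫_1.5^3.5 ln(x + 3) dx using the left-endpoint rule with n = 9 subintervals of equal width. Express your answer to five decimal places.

3.35723

Δx = (3.5 − 1.5)/9 = 2/9.
Left endpoints: 1.5, 31/18, 35/18, 13/6, 43/18, 47/18, 17/6, 55/18, 59/18.
f(1.5) ≈ 1.50408, f(31/18) ≈ 1.55228, f(35/18) ≈ 1.59826, f(13/6) ≈ 1.64223, f(43/18) ≈ 1.68434, f(47/18) ≈ 1.72475, f(17/6) ≈ 1.76359, f(55/18) ≈ 1.80098, f(59/18) ≈ 1.83702.
Sum = Δx · [f(1.5) + f(31/18) + f(35/18) + ...].
Sum ≈ 3.35723.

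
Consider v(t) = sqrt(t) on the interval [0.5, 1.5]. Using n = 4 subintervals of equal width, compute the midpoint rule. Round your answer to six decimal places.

Δt = (1.5 − 0.5)/4 = 0.25.
Midpoints: 0.625, 0.875, 1.125, 1.375.
v(0.625) ≈ 0.790569, v(0.875) ≈ 0.935414, v(1.125) ≈ 1.060660, v(1.375) ≈ 1.172604.
Sum = Δt · [v(0.625) + v(0.875) + v(1.125) + v(1.375)].
Sum ≈ 0.989812.

0.989812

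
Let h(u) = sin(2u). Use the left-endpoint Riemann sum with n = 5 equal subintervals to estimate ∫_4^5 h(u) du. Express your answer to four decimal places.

Δu = (5 − 4)/5 = 0.2.
Left endpoints: 4, 4.2, 4.4, 4.6, 4.8.
h(4) ≈ 0.9894, h(4.2) ≈ 0.8546, h(4.4) ≈ 0.5849, h(4.6) ≈ 0.2229, h(4.8) ≈ -0.1743.
Sum = Δu · [h(4) + h(4.2) + h(4.4) + h(4.6) + h(4.8)].
Sum ≈ 0.4955.

0.4955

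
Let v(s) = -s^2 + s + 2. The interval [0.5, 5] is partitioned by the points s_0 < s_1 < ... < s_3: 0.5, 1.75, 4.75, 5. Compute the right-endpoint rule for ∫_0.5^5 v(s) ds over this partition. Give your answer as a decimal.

-51.078125

Subinterval widths: 1.25, 3, 0.25.
Right endpoints: 1.75, 4.75, 5.
v(1.75) = 0.6875, v(4.75) = -15.8125, v(5) = -18.
Sum = Σ Δs_i · v(s_i).
Sum = -51.078125.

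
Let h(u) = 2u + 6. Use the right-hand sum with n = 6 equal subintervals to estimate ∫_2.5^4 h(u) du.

19.125

Δu = (4 − 2.5)/6 = 0.25.
Right endpoints: 2.75, 3, 3.25, 3.5, 3.75, 4.
h(2.75) = 11.5, h(3) = 12, h(3.25) = 12.5, h(3.5) = 13, h(3.75) = 13.5, h(4) = 14.
Sum = Δu · [h(2.75) + h(3) + h(3.25) + ...].
Sum = 19.125.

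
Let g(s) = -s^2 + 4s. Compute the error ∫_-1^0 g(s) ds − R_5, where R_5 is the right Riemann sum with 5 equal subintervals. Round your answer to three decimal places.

Exact integral: ∫_-1^0 g(s) ds ≈ -2.33333.
R_5 = -1.84.
Error ≈ -2.33333 − (-1.84) ≈ -0.493.

-0.493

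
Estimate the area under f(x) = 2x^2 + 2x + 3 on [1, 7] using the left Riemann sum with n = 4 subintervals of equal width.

217.5

Δx = (7 − 1)/4 = 1.5.
Left endpoints: 1, 2.5, 4, 5.5.
f(1) = 7, f(2.5) = 20.5, f(4) = 43, f(5.5) = 74.5.
Sum = Δx · [f(1) + f(2.5) + f(4) + f(5.5)].
Sum = 217.5.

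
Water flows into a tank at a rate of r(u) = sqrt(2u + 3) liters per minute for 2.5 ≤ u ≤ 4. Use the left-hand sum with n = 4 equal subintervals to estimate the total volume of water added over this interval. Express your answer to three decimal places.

4.526

Δu = (4 − 2.5)/4 = 0.375.
Left endpoints: 2.5, 2.875, 3.25, 3.625.
r(2.5) ≈ 2.828, r(2.875) ≈ 2.958, r(3.25) ≈ 3.082, r(3.625) ≈ 3.202.
Sum = Δu · [r(2.5) + r(2.875) + r(3.25) + r(3.625)].
Sum ≈ 4.526.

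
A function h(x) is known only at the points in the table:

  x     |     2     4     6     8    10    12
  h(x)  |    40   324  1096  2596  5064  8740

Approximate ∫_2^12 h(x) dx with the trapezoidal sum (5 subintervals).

26940

Δx = 2.
T_5 = (2/2)·[40 + 2·324 + 2·1096 + 2·2596 + 2·5064 + 8740] = 26940.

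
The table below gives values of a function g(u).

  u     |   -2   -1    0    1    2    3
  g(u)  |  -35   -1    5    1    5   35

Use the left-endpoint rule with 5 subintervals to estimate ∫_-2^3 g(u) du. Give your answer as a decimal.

Δu = 1.
Sum = 1·[(-35) + (-1) + 5 + 1 + 5] = -25.

-25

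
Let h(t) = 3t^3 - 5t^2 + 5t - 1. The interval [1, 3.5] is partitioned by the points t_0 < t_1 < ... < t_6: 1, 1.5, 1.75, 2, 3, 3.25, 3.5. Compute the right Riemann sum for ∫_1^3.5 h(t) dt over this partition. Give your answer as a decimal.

Subinterval widths: 0.5, 0.25, 0.25, 1, 0.25, 0.25.
Right endpoints: 1.5, 1.75, 2, 3, 3.25, 3.5.
h(1.5) = 5.375, h(1.75) = 8.515625, h(2) = 13, h(3) = 50, h(3.25) = 65.421875, h(3.5) = 83.875.
Sum = Σ Δt_i · h(t_i).
Sum = 95.390625.

95.390625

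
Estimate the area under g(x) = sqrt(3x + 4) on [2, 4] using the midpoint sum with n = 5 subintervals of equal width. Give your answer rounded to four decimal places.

7.1956

Δx = (4 − 2)/5 = 0.4.
Midpoints: 2.2, 2.6, 3, 3.4, 3.8.
g(2.2) ≈ 3.2558, g(2.6) ≈ 3.4351, g(3) ≈ 3.6056, g(3.4) ≈ 3.7683, g(3.8) ≈ 3.9243.
Sum = Δx · [g(2.2) + g(2.6) + g(3) + g(3.4) + g(3.8)].
Sum ≈ 7.1956.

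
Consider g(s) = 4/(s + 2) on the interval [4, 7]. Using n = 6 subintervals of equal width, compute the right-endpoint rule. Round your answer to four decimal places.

Δs = (7 − 4)/6 = 0.5.
Right endpoints: 4.5, 5, 5.5, 6, 6.5, 7.
g(4.5) = 8/13, g(5) = 4/7, g(5.5) = 8/15, g(6) = 0.5, g(6.5) = 8/17, g(7) = 4/9.
Sum = Δs · [g(4.5) + g(5) + g(5.5) + ...].
Sum ≈ 1.5676.

1.5676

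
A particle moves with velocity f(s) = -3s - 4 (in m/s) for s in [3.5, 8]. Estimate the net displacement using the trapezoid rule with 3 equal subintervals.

-95.625

Δs = (8 − 3.5)/3 = 1.5.
f(3.5) = -14.5, f(5) = -19, f(6.5) = -23.5, f(8) = -28.
T_3 = (Δs/2)·[f(s_0) + 2f(s_1) + 2f(s_2) + f(s_3)].
Sum = -95.625.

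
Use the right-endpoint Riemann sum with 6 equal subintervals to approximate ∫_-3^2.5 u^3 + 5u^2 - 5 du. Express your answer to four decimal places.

Δu = (2.5 − (-3))/6 = 11/12.
Right endpoints: -25/12, -7/6, -0.25, 2/3, 19/12, 2.5.
f(-25/12) = 13235/1728, f(-7/6) = 47/216, f(-0.25) = -4.703125, f(2/3) = -67/27, f(19/12) = 19879/1728, f(2.5) = 41.875.
Sum = Δu · [f(-25/12) + f(-7/6) + f(-0.25) + ...].
Sum ≈ 49.5652.

49.5652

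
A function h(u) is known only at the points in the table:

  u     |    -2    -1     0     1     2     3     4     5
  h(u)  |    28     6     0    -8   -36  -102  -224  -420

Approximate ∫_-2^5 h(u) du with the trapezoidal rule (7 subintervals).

Δu = 1.
T_7 = (1/2)·[28 + 2·6 + 2·0 + 2·(-8) + 2·(-36) + 2·(-102) + 2·(-224) + (-420)] = -560.

-560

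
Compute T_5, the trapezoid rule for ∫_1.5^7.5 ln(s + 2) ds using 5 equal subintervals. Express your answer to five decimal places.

10.98107

Δs = (7.5 − 1.5)/5 = 1.2.
f(1.5) ≈ 1.25276, f(2.7) ≈ 1.54756, f(3.9) ≈ 1.77495, f(5.1) ≈ 1.96009, f(6.3) ≈ 2.11626, f(7.5) ≈ 2.25129.
T_5 = (Δs/2)·[f(s_0) + 2f(s_1) + ... + 2f(s_{4}) + f(s_5)].
Sum ≈ 10.98107.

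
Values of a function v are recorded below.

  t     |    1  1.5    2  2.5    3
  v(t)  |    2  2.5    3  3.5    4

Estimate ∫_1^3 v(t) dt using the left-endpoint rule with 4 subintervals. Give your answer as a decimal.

Δt = 0.5.
Sum = 0.5·[2 + 2.5 + 3 + 3.5] = 5.5.

5.5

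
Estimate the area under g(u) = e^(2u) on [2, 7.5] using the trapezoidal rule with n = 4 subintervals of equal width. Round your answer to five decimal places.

Δu = (7.5 − 2)/4 = 1.375.
g(2) ≈ 54.59815, g(3.375) ≈ 854.05876, g(4.75) ≈ 13359.72683, g(6.125) ≈ 208981.28887, g(7.5) ≈ 3269017.37247.
T_4 = (Δu/2)·[g(u_0) + 2g(u_1) + 2g(u_2) + 2g(u_3) + g(u_4)].
Sum ≈ 2554380.20719.

2554380.20719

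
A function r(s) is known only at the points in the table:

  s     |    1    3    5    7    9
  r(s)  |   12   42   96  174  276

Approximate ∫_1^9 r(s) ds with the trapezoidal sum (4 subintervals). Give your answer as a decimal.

Δs = 2.
T_4 = (2/2)·[12 + 2·42 + 2·96 + 2·174 + 276] = 912.

912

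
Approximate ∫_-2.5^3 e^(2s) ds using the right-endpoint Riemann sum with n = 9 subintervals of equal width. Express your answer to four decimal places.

Δs = (3 − (-2.5))/9 = 11/18.
Right endpoints: -17/9, -23/18, -2/3, -1/18, 5/9, 7/6, 16/9, 43/18, 3.
f(-17/9) ≈ 0.0229, f(-23/18) ≈ 0.0776, f(-2/3) ≈ 0.2636, f(-1/18) ≈ 0.8948, f(5/9) ≈ 3.0377, f(7/6) ≈ 10.3123, f(16/9) ≈ 35.0073, f(43/18) ≈ 118.8400, f(3) ≈ 403.4288.
Sum = Δs · [f(-17/9) + f(-23/18) + f(-2/3) + ...].
Sum ≈ 349.4853.

349.4853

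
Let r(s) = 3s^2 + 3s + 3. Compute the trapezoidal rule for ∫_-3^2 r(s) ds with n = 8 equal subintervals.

Δs = (2 − (-3))/8 = 0.625.
r(-3) = 21, r(-2.375) = 12.796875, r(-1.75) = 6.9375, r(-1.125) = 3.421875, r(-0.5) = 2.25, r(0.125) = 3.421875, r(0.75) = 6.9375, r(1.375) = 12.796875, r(2) = 21.
T_8 = (Δs/2)·[r(s_0) + 2r(s_1) + ... + 2r(s_{7}) + r(s_8)].
Sum = 43.4765625.

43.4765625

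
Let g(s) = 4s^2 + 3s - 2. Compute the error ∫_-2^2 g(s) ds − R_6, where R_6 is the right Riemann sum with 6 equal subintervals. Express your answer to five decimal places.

-5.18519

Exact integral: ∫_-2^2 g(s) ds ≈ 13.3333333.
R_6 ≈ 18.5185185.
Error ≈ 13.3333333 − 18.5185185 ≈ -5.18519.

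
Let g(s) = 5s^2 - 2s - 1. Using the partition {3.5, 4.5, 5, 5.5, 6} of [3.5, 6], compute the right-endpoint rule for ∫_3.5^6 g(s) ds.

301.375

Subinterval widths: 1, 0.5, 0.5, 0.5.
Right endpoints: 4.5, 5, 5.5, 6.
g(4.5) = 91.25, g(5) = 114, g(5.5) = 139.25, g(6) = 167.
Sum = Σ Δs_i · g(s_i).
Sum = 301.375.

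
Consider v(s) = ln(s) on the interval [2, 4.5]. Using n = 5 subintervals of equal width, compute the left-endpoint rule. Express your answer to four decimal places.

2.6736

Δs = (4.5 − 2)/5 = 0.5.
Left endpoints: 2, 2.5, 3, 3.5, 4.
v(2) ≈ 0.6931, v(2.5) ≈ 0.9163, v(3) ≈ 1.0986, v(3.5) ≈ 1.2528, v(4) ≈ 1.3863.
Sum = Δs · [v(2) + v(2.5) + v(3) + v(3.5) + v(4)].
Sum ≈ 2.6736.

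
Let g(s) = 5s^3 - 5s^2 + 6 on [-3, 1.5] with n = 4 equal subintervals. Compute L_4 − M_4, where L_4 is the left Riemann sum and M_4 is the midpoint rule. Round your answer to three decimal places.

L_4 ≈ -238.38574.
M_4 ≈ -110.83447.
L_4 − M_4 ≈ -127.551.

-127.551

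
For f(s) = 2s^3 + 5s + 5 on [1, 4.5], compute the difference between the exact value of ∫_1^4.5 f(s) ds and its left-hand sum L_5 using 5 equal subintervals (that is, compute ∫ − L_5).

Exact integral: ∫_1^4.5 f(s) ds = 270.15625.
L_5 = 205.66.
Error = 270.15625 − 205.66 = 64.49625.

64.49625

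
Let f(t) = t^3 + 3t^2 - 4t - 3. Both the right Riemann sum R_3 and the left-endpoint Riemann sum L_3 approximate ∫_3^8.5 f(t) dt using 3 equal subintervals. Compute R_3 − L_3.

R_3 = 2483.25.
L_3 = 1099.3125.
R_3 − L_3 = 1383.9375.

1383.9375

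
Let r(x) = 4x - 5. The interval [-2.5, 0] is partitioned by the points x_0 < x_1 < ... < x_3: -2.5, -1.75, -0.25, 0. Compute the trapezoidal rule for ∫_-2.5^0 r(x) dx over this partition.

-25

Subinterval widths: 0.75, 1.5, 0.25.
r(-2.5) = -15, r(-1.75) = -12, r(-0.25) = -6, r(0) = -5.
On each subinterval the trapezoid contributes (Δx_i/2)·[r(x_{i-1}) + r(x_i)].
Sum = -25.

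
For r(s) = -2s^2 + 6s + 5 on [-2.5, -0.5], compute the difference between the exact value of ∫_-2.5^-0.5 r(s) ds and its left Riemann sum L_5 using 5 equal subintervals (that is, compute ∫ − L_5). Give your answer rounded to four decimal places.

4.9067

Exact integral: ∫_-2.5^-0.5 r(s) ds ≈ -18.333333.
L_5 = -23.24.
Error ≈ -18.333333 − (-23.24) ≈ 4.9067.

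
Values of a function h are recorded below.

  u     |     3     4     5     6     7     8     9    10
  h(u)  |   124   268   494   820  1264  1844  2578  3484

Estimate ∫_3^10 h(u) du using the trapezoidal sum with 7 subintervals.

Δu = 1.
T_7 = (1/2)·[124 + 2·268 + 2·494 + 2·820 + 2·1264 + 2·1844 + 2·2578 + 3484] = 9072.

9072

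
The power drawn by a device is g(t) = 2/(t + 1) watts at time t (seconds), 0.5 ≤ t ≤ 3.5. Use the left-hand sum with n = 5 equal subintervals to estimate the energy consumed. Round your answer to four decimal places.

2.4872

Δt = (3.5 − 0.5)/5 = 0.6.
Left endpoints: 0.5, 1.1, 1.7, 2.3, 2.9.
g(0.5) = 4/3, g(1.1) = 20/21, g(1.7) = 20/27, g(2.3) = 20/33, g(2.9) = 20/39.
Sum = Δt · [g(0.5) + g(1.1) + g(1.7) + g(2.3) + g(2.9)].
Sum ≈ 2.4872.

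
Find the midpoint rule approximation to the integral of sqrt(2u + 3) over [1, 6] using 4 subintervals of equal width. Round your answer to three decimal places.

15.650

Δu = (6 − 1)/4 = 1.25.
Midpoints: 1.625, 2.875, 4.125, 5.375.
f(1.625) ≈ 2.500, f(2.875) ≈ 2.958, f(4.125) ≈ 3.354, f(5.375) ≈ 3.708.
Sum = Δu · [f(1.625) + f(2.875) + f(4.125) + f(5.375)].
Sum ≈ 15.650.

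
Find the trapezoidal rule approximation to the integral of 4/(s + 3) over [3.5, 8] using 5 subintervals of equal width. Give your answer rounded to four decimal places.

2.1085

Δs = (8 − 3.5)/5 = 0.9.
f(3.5) = 8/13, f(4.4) = 20/37, f(5.3) = 40/83, f(6.2) = 10/23, f(7.1) = 40/101, f(8) = 4/11.
T_5 = (Δs/2)·[f(s_0) + 2f(s_1) + ... + 2f(s_{4}) + f(s_5)].
Sum ≈ 2.1085.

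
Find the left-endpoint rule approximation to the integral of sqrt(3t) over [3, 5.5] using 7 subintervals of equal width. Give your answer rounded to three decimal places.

Δt = (5.5 − 3)/7 = 5/14.
Left endpoints: 3, 47/14, 26/7, 57/14, 31/7, 67/14, 36/7.
f(3) ≈ 3.000, f(47/14) ≈ 3.174, f(26/7) ≈ 3.338, f(57/14) ≈ 3.495, f(31/7) ≈ 3.645, f(67/14) ≈ 3.789, f(36/7) ≈ 3.928.
Sum = Δt · [f(3) + f(47/14) + f(26/7) + ...].
Sum ≈ 8.703.

8.703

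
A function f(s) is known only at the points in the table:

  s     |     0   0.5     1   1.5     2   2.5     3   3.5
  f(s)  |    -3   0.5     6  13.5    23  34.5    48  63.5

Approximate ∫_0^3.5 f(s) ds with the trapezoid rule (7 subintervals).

77.875

Δs = 0.5.
T_7 = (0.5/2)·[(-3) + 2·0.5 + 2·6 + 2·13.5 + 2·23 + 2·34.5 + 2·48 + 63.5] = 77.875.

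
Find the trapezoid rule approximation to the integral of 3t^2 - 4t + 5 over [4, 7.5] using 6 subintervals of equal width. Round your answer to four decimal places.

295.4705

Δt = (7.5 − 4)/6 = 7/12.
f(4) = 37, f(55/12) = 49.6875, f(31/6) = 773/12, f(5.75) = 81.1875, f(19/3) = 100, f(83/12) = 5801/48, f(7.5) = 143.75.
T_6 = (Δt/2)·[f(t_0) + 2f(t_1) + ... + 2f(t_{5}) + f(t_6)].
Sum ≈ 295.4705.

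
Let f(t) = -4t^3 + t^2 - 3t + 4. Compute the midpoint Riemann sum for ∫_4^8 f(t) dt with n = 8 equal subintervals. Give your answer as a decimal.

-3740.75

Δt = (8 − 4)/8 = 0.5.
Midpoints: 4.25, 4.75, 5.25, 5.75, 6.25, 6.75, 7.25, 7.75.
f(4.25) = -297.75, f(4.75) = -416.375, f(5.25) = -563, f(5.75) = -740.625, f(6.25) = -952.25, f(6.75) = -1200.875, f(7.25) = -1489.5, f(7.75) = -1821.125.
Sum = Δt · [f(4.25) + f(4.75) + f(5.25) + ...].
Sum = -3740.75.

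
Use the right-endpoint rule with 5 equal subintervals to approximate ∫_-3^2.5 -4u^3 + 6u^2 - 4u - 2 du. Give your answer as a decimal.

16.72

Δu = (2.5 − (-3))/5 = 1.1.
Right endpoints: -1.9, -0.8, 0.3, 1.4, 2.5.
f(-1.9) = 54.696, f(-0.8) = 7.088, f(0.3) = -2.768, f(1.4) = -6.816, f(2.5) = -37.
Sum = Δu · [f(-1.9) + f(-0.8) + f(0.3) + f(1.4) + f(2.5)].
Sum = 16.72.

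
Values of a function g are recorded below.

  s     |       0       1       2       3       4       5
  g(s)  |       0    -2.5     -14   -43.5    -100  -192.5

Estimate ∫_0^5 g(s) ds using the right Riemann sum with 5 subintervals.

-352.5

Δs = 1.
Sum = 1·[(-2.5) + (-14) + (-43.5) + (-100) + (-192.5)] = -352.5.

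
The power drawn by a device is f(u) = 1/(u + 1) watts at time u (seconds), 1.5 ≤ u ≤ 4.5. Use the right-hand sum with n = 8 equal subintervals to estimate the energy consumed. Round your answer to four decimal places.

Δu = (4.5 − 1.5)/8 = 0.375.
Right endpoints: 1.875, 2.25, 2.625, 3, 3.375, 3.75, 4.125, 4.5.
f(1.875) = 8/23, f(2.25) = 4/13, f(2.625) = 8/29, f(3) = 0.25, f(3.375) = 8/35, f(3.75) = 4/19, f(4.125) = 8/41, f(4.5) = 2/11.
Sum = Δu · [f(1.875) + f(2.25) + f(2.625) + ...].
Sum ≈ 0.7490.

0.7490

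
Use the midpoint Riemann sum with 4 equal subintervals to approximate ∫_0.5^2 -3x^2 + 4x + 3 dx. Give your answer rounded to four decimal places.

Δx = (2 − 0.5)/4 = 0.375.
Midpoints: 0.6875, 1.0625, 1.4375, 1.8125.
f(0.6875) = 4.33203125, f(1.0625) = 3.86328125, f(1.4375) = 2.55078125, f(1.8125) = 0.39453125.
Sum = Δx · [f(0.6875) + f(1.0625) + f(1.4375) + f(1.8125)].
Sum ≈ 4.1777.

4.1777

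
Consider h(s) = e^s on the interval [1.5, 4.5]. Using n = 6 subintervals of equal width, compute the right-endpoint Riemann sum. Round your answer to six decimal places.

Δs = (4.5 − 1.5)/6 = 0.5.
Right endpoints: 2, 2.5, 3, 3.5, 4, 4.5.
h(2) ≈ 7.389056, h(2.5) ≈ 12.182494, h(3) ≈ 20.085537, h(3.5) ≈ 33.115452, h(4) ≈ 54.598150, h(4.5) ≈ 90.017131.
Sum = Δs · [h(2) + h(2.5) + h(3) + ...].
Sum ≈ 108.693910.

108.693910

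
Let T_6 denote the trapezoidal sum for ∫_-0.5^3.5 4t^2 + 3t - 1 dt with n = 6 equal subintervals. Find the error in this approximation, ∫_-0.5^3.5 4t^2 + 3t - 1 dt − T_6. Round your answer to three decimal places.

Exact integral: ∫_-0.5^3.5 f(t) dt ≈ 71.33333.
T_6 ≈ 72.51852.
Error ≈ 71.33333 − 72.51852 ≈ -1.185.

-1.185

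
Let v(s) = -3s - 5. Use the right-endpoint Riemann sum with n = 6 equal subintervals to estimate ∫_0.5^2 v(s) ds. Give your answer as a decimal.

Δs = (2 − 0.5)/6 = 0.25.
Right endpoints: 0.75, 1, 1.25, 1.5, 1.75, 2.
v(0.75) = -7.25, v(1) = -8, v(1.25) = -8.75, v(1.5) = -9.5, v(1.75) = -10.25, v(2) = -11.
Sum = Δs · [v(0.75) + v(1) + v(1.25) + ...].
Sum = -13.6875.

-13.6875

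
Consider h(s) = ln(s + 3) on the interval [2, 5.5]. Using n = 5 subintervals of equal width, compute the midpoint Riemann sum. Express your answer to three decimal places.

Δs = (5.5 − 2)/5 = 0.7.
Midpoints: 2.35, 3.05, 3.75, 4.45, 5.15.
h(2.35) ≈ 1.677, h(3.05) ≈ 1.800, h(3.75) ≈ 1.910, h(4.45) ≈ 2.008, h(5.15) ≈ 2.098.
Sum = Δs · [h(2.35) + h(3.05) + h(3.75) + h(4.45) + h(5.15)].
Sum ≈ 6.645.

6.645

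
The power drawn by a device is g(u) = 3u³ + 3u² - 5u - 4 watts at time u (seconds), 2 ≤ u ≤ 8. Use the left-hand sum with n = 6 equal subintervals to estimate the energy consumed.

2607

Δu = (8 − 2)/6 = 1.
Left endpoints: 2, 3, 4, 5, 6, 7.
g(2) = 22, g(3) = 89, g(4) = 216, g(5) = 421, g(6) = 722, g(7) = 1137.
Sum = Δu · [g(2) + g(3) + g(4) + ...].
Sum = 2607.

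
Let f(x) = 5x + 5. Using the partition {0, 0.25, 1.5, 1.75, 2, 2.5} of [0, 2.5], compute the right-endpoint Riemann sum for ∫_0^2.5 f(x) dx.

33.125

Subinterval widths: 0.25, 1.25, 0.25, 0.25, 0.5.
Right endpoints: 0.25, 1.5, 1.75, 2, 2.5.
f(0.25) = 6.25, f(1.5) = 12.5, f(1.75) = 13.75, f(2) = 15, f(2.5) = 17.5.
Sum = Σ Δx_i · f(x_i).
Sum = 33.125.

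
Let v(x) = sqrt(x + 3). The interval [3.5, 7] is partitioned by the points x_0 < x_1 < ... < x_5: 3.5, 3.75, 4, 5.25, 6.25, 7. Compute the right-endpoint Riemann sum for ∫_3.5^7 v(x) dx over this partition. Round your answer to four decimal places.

10.3144

Subinterval widths: 0.25, 0.25, 1.25, 1, 0.75.
Right endpoints: 3.75, 4, 5.25, 6.25, 7.
v(3.75) ≈ 2.5981, v(4) ≈ 2.6458, v(5.25) ≈ 2.8723, v(6.25) ≈ 3.0414, v(7) ≈ 3.1623.
Sum = Σ Δx_i · v(x_i).
Sum ≈ 10.3144.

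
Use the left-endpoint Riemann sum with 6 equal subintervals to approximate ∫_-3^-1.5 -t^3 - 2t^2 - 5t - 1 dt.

20.88671875

Δt = (-1.5 − (-3))/6 = 0.25.
Left endpoints: -3, -2.75, -2.5, -2.25, -2, -1.75.
f(-3) = 23, f(-2.75) = 18.421875, f(-2.5) = 14.625, f(-2.25) = 11.515625, f(-2) = 9, f(-1.75) = 6.984375.
Sum = Δt · [f(-3) + f(-2.75) + f(-2.5) + ...].
Sum = 20.88671875.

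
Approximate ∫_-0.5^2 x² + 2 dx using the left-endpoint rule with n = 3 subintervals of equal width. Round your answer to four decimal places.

Δx = (2 − (-0.5))/3 = 5/6.
Left endpoints: -0.5, 1/3, 7/6.
f(-0.5) = 2.25, f(1/3) = 19/9, f(7/6) = 121/36.
Sum = Δx · [f(-0.5) + f(1/3) + f(7/6)].
Sum ≈ 6.4352.

6.4352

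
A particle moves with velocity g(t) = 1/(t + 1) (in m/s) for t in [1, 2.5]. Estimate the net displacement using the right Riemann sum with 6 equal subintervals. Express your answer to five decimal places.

Δt = (2.5 − 1)/6 = 0.25.
Right endpoints: 1.25, 1.5, 1.75, 2, 2.25, 2.5.
g(1.25) = 4/9, g(1.5) = 0.4, g(1.75) = 4/11, g(2) = 1/3, g(2.25) = 4/13, g(2.5) = 2/7.
Sum = Δt · [g(1.25) + g(1.5) + g(1.75) + ...].
Sum ≈ 0.53371.

0.53371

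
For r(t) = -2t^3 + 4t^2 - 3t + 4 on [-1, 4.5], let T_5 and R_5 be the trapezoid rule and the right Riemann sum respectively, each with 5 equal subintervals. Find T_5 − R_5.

T_5 = -95.7825.
R_5 = -163.845.
T_5 − R_5 = 68.0625.

68.0625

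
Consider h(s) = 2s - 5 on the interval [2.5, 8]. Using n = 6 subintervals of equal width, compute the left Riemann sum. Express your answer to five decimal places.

25.20833

Δs = (8 − 2.5)/6 = 11/12.
Left endpoints: 2.5, 41/12, 13/3, 5.25, 37/6, 85/12.
h(2.5) = 0, h(41/12) = 11/6, h(13/3) = 11/3, h(5.25) = 5.5, h(37/6) = 22/3, h(85/12) = 55/6.
Sum = Δs · [h(2.5) + h(41/12) + h(13/3) + ...].
Sum ≈ 25.20833.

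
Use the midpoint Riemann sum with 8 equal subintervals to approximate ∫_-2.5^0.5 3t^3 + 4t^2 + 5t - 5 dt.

Δt = (0.5 − (-2.5))/8 = 0.375.
Midpoints: -2.3125, -1.9375, -1.5625, -1.1875, -0.8125, -0.4375, -0.0625, 0.3125.
f(-2.3125) = -132183/4096, f(-1.9375) = -88029/4096, f(-1.5625) = -59355/4096, f(-1.1875) = -42273/4096, f(-0.8125) = -32895/4096, f(-0.4375) = -27333/4096, f(-0.0625) = -21699/4096, f(0.3125) = -12105/4096.
Sum = Δt · [f(-2.3125) + f(-1.9375) + f(-1.5625) + ...].
Sum = -38.07421875.

-38.07421875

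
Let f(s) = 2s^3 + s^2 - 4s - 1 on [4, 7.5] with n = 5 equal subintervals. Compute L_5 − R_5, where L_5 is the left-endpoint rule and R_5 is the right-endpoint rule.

-519.4

L_5 = 1239.77.
R_5 = 1759.17.
L_5 − R_5 = -519.4.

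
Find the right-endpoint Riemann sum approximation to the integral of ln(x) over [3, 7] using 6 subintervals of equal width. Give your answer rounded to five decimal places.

6.60093

Δx = (7 − 3)/6 = 2/3.
Right endpoints: 11/3, 13/3, 5, 17/3, 19/3, 7.
f(11/3) ≈ 1.29928, f(13/3) ≈ 1.46634, f(5) ≈ 1.60944, f(17/3) ≈ 1.73460, f(19/3) ≈ 1.84583, f(7) ≈ 1.94591.
Sum = Δx · [f(11/3) + f(13/3) + f(5) + ...].
Sum ≈ 6.60093.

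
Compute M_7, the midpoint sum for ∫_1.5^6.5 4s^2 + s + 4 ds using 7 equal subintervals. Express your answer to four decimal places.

400.8163

Δs = (6.5 − 1.5)/7 = 5/7.
Midpoints: 13/7, 18/7, 23/7, 4, 33/7, 38/7, 43/7.
f(13/7) = 963/49, f(18/7) = 1618/49, f(23/7) = 2473/49, f(4) = 72, f(33/7) = 4783/49, f(38/7) = 6238/49, f(43/7) = 7893/49.
Sum = Δs · [f(13/7) + f(18/7) + f(23/7) + ...].
Sum ≈ 400.8163.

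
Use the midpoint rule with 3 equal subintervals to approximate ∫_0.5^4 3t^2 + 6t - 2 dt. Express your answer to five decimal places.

102.93403

Δt = (4 − 0.5)/3 = 7/6.
Midpoints: 13/12, 2.25, 41/12.
f(13/12) = 385/48, f(2.25) = 26.6875, f(41/12) = 2569/48.
Sum = Δt · [f(13/12) + f(2.25) + f(41/12)].
Sum ≈ 102.93403.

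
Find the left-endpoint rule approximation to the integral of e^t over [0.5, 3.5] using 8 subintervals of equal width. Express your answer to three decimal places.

Δt = (3.5 − 0.5)/8 = 0.375.
Left endpoints: 0.5, 0.875, 1.25, 1.625, 2, 2.375, 2.75, 3.125.
f(0.5) ≈ 1.649, f(0.875) ≈ 2.399, f(1.25) ≈ 3.490, f(1.625) ≈ 5.078, f(2) ≈ 7.389, f(2.375) ≈ 10.751, f(2.75) ≈ 15.643, f(3.125) ≈ 22.760.
Sum = Δt · [f(0.5) + f(0.875) + f(1.25) + ...].
Sum ≈ 25.935.

25.935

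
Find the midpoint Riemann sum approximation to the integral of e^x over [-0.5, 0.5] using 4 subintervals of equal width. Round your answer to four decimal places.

Δx = (0.5 − (-0.5))/4 = 0.25.
Midpoints: -0.375, -0.125, 0.125, 0.375.
f(-0.375) ≈ 0.6873, f(-0.125) ≈ 0.8825, f(0.125) ≈ 1.1331, f(0.375) ≈ 1.4550.
Sum = Δx · [f(-0.375) + f(-0.125) + f(0.125) + f(0.375)].
Sum ≈ 1.0395.

1.0395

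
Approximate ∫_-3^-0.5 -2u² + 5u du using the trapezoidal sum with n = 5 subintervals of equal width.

-40

Δu = (-0.5 − (-3))/5 = 0.5.
f(-3) = -33, f(-2.5) = -25, f(-2) = -18, f(-1.5) = -12, f(-1) = -7, f(-0.5) = -3.
T_5 = (Δu/2)·[f(u_0) + 2f(u_1) + ... + 2f(u_{4}) + f(u_5)].
Sum = -40.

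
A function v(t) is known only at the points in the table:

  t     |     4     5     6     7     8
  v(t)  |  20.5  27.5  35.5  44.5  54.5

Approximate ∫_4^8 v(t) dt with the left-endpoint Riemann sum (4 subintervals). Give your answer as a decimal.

Δt = 1.
Sum = 1·[20.5 + 27.5 + 35.5 + 44.5] = 128.

128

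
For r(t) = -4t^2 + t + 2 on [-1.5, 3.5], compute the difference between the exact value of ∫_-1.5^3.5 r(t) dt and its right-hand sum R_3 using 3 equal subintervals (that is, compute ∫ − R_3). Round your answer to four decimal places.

38.4259

Exact integral: ∫_-1.5^3.5 r(t) dt ≈ -46.666667.
R_3 ≈ -85.092593.
Error ≈ -46.666667 − (-85.092593) ≈ 38.4259.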